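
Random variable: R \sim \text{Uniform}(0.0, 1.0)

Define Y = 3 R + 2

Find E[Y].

For Y = 3R + 2:
E[Y] = 3 * E[R] + 2
E[R] = (0 + 1)/2 = 0.5
E[Y] = 3 * 0.5 + 2 = 3.5

3.5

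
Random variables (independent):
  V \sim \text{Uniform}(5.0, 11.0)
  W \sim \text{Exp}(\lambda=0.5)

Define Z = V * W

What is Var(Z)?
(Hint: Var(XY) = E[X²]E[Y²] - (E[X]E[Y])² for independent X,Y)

Var(XY) = E[X²]E[Y²] - (E[X]E[Y])²
E[V] = 8, Var(V) = 3
E[W] = 2, Var(W) = 4
E[V²] = 3 + 8² = 67
E[W²] = 4 + 2² = 8
Var(Z) = 67*8 - (8*2)²
= 536 - 256 = 280

280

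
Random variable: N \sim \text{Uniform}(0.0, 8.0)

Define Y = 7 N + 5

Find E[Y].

For Y = 7N + 5:
E[Y] = 7 * E[N] + 5
E[N] = (0 + 8)/2 = 4
E[Y] = 7 * 4 + 5 = 33

33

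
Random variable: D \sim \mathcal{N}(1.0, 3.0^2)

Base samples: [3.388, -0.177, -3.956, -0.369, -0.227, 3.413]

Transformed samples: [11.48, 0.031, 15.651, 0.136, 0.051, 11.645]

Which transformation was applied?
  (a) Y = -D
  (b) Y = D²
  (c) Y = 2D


Checking option (b) Y = D²:
  D = 3.388 -> Y = 11.48 ✓
  D = -0.177 -> Y = 0.031 ✓
  D = -3.956 -> Y = 15.651 ✓
All samples match this transformation.

(b) D²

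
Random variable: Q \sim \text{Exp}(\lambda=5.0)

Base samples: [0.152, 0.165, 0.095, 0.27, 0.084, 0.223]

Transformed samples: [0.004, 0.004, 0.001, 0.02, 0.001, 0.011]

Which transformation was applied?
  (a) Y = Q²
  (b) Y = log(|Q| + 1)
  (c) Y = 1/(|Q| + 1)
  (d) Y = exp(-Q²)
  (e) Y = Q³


Checking option (e) Y = Q³:
  Q = 0.152 -> Y = 0.004 ✓
  Q = 0.165 -> Y = 0.004 ✓
  Q = 0.095 -> Y = 0.001 ✓
All samples match this transformation.

(e) Q³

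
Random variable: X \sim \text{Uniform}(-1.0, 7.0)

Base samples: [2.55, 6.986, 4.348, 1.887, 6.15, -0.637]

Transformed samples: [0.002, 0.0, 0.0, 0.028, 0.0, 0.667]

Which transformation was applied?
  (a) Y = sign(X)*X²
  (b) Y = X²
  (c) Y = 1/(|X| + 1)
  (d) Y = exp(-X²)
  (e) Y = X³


Checking option (d) Y = exp(-X²):
  X = 2.55 -> Y = 0.002 ✓
  X = 6.986 -> Y = 0.0 ✓
  X = 4.348 -> Y = 0.0 ✓
All samples match this transformation.

(d) exp(-X²)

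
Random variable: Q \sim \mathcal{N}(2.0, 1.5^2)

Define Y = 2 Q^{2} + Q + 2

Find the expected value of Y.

E[Y] = 2*E[Q²] + 1*E[Q] + 2
E[Q] = 2
E[Q²] = Var(Q) + (E[Q])² = 2.25 + 4 = 6.25
E[Y] = 2*6.25 + 1*2 + 2 = 16.5

16.5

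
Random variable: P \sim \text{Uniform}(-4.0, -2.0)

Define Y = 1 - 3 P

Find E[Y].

For Y = -3P + 1:
E[Y] = -3 * E[P] + 1
E[P] = (-4 - 2)/2 = -3
E[Y] = -3 * (-3) + 1 = 10

10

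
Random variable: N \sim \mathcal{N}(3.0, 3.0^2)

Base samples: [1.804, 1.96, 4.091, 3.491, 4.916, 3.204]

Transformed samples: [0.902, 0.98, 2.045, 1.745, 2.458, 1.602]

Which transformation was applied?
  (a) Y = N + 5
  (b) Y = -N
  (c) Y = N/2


Checking option (c) Y = N/2:
  N = 1.804 -> Y = 0.902 ✓
  N = 1.96 -> Y = 0.98 ✓
  N = 4.091 -> Y = 2.045 ✓
All samples match this transformation.

(c) N/2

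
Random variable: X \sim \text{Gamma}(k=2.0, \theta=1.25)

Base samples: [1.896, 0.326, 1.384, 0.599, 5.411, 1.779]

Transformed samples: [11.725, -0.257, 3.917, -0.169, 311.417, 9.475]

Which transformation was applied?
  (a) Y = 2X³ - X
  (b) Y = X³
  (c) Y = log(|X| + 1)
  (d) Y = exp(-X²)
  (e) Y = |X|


Checking option (a) Y = 2X³ - X:
  X = 1.896 -> Y = 11.725 ✓
  X = 0.326 -> Y = -0.257 ✓
  X = 1.384 -> Y = 3.917 ✓
All samples match this transformation.

(a) 2X³ - X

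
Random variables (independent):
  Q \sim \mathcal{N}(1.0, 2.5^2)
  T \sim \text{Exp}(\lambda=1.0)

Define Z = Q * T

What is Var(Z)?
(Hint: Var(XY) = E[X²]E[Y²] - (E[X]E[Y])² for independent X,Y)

Var(XY) = E[X²]E[Y²] - (E[X]E[Y])²
E[Q] = 1, Var(Q) = 6.25
E[T] = 1, Var(T) = 1
E[Q²] = 6.25 + 1² = 7.25
E[T²] = 1 + 1² = 2
Var(Z) = 7.25*2 - (1*1)²
= 14.5 - 1 = 13.5

13.5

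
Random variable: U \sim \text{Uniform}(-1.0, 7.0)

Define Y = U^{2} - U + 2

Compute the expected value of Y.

E[Y] = 1*E[U²] - 1*E[U] + 2
E[U] = 3
E[U²] = Var(U) + (E[U])² = 5.3333333 + 9 = 14.333333
E[Y] = 1*14.333333 - 1*3 + 2 = 13.333333

13.333333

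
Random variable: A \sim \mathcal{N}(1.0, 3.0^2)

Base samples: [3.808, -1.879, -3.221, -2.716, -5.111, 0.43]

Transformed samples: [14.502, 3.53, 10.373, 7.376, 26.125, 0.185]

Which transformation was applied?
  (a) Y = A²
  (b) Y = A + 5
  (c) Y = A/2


Checking option (a) Y = A²:
  A = 3.808 -> Y = 14.502 ✓
  A = -1.879 -> Y = 3.53 ✓
  A = -3.221 -> Y = 10.373 ✓
All samples match this transformation.

(a) A²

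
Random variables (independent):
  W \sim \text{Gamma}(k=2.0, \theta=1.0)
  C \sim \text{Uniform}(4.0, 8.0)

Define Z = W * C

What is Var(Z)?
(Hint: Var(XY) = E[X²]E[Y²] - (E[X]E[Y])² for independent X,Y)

Var(XY) = E[X²]E[Y²] - (E[X]E[Y])²
E[W] = 2, Var(W) = 2
E[C] = 6, Var(C) = 1.3333333
E[W²] = 2 + 2² = 6
E[C²] = 1.3333333 + 6² = 37.333333
Var(Z) = 6*37.333333 - (2*6)²
= 224 - 144 = 80

80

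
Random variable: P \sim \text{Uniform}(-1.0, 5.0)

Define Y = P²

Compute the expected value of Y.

Using E[X²] = Var(X) + (E[X])²:
E[P] = 2
Var(P) = (5 + 1)^2/12 = 3
E[P²] = 3 + 2² = 3 + 4 = 7

7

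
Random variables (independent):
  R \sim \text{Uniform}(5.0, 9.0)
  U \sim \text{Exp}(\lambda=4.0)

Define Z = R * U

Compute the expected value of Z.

For independent RVs: E[XY] = E[X]*E[Y]
E[R] = 7
E[U] = 0.25
E[Z] = 7 * 0.25 = 1.75

1.75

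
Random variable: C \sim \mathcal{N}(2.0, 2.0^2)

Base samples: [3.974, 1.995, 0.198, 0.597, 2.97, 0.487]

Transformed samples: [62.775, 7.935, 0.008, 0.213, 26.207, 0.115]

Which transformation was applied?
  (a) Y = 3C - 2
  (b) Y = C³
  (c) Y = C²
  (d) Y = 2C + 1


Checking option (b) Y = C³:
  C = 3.974 -> Y = 62.775 ✓
  C = 1.995 -> Y = 7.935 ✓
  C = 0.198 -> Y = 0.008 ✓
All samples match this transformation.

(b) C³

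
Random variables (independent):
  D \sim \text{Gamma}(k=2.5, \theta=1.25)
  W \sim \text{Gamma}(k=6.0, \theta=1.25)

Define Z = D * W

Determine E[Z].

For independent RVs: E[XY] = E[X]*E[Y]
E[D] = 3.125
E[W] = 7.5
E[Z] = 3.125 * 7.5 = 23.4375

23.4375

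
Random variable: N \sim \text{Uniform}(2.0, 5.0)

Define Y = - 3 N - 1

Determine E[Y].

For Y = -3N - 1:
E[Y] = -3 * E[N] - 1
E[N] = (2 + 5)/2 = 3.5
E[Y] = -3 * 3.5 - 1 = -11.5

-11.5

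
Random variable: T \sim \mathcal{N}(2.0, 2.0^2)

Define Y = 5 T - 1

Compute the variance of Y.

For Y = aT + b: Var(Y) = a² * Var(T)
Var(T) = 2.0^2 = 4
Var(Y) = 5² * 4 = 25 * 4 = 100

100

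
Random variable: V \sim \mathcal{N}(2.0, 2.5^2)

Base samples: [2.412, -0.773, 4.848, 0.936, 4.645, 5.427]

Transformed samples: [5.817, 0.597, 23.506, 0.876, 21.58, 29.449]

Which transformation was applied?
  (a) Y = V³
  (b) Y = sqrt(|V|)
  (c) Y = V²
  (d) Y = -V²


Checking option (c) Y = V²:
  V = 2.412 -> Y = 5.817 ✓
  V = -0.773 -> Y = 0.597 ✓
  V = 4.848 -> Y = 23.506 ✓
All samples match this transformation.

(c) V²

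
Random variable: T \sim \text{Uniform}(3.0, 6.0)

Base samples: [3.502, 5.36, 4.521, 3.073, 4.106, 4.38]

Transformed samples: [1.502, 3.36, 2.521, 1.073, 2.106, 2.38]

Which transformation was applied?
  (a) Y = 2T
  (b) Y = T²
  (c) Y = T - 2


Checking option (c) Y = T - 2:
  T = 3.502 -> Y = 1.502 ✓
  T = 5.36 -> Y = 3.36 ✓
  T = 4.521 -> Y = 2.521 ✓
All samples match this transformation.

(c) T - 2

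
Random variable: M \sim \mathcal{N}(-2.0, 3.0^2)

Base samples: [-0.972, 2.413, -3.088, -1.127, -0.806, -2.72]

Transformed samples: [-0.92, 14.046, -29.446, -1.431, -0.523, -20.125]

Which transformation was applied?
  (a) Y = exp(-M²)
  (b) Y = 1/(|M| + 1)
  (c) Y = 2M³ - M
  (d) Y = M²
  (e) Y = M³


Checking option (e) Y = M³:
  M = -0.972 -> Y = -0.92 ✓
  M = 2.413 -> Y = 14.046 ✓
  M = -3.088 -> Y = -29.446 ✓
All samples match this transformation.

(e) M³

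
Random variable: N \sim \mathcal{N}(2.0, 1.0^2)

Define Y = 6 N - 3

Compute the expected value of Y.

For Y = 6N - 3:
E[Y] = 6 * E[N] - 3
E[N] = 2.0 = 2
E[Y] = 6 * 2 - 3 = 9

9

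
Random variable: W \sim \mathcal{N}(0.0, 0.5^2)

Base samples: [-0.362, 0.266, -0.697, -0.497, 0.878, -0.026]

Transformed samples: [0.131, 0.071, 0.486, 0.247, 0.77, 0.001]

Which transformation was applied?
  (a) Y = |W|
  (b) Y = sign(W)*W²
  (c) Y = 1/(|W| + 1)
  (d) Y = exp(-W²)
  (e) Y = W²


Checking option (e) Y = W²:
  W = -0.362 -> Y = 0.131 ✓
  W = 0.266 -> Y = 0.071 ✓
  W = -0.697 -> Y = 0.486 ✓
All samples match this transformation.

(e) W²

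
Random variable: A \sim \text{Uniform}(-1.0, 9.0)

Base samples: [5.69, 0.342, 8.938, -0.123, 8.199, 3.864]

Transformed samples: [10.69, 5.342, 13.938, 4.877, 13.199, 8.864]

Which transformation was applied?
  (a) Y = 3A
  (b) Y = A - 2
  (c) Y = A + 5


Checking option (c) Y = A + 5:
  A = 5.69 -> Y = 10.69 ✓
  A = 0.342 -> Y = 5.342 ✓
  A = 8.938 -> Y = 13.938 ✓
All samples match this transformation.

(c) A + 5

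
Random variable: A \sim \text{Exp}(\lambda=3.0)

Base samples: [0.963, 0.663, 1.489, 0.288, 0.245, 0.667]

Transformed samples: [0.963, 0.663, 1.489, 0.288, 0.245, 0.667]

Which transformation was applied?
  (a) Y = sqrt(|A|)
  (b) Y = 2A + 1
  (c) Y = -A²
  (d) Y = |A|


Checking option (d) Y = |A|:
  A = 0.963 -> Y = 0.963 ✓
  A = 0.663 -> Y = 0.663 ✓
  A = 1.489 -> Y = 1.489 ✓
All samples match this transformation.

(d) |A|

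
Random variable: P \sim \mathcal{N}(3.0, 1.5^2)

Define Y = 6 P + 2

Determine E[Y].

For Y = 6P + 2:
E[Y] = 6 * E[P] + 2
E[P] = 3.0 = 3
E[Y] = 6 * 3 + 2 = 20

20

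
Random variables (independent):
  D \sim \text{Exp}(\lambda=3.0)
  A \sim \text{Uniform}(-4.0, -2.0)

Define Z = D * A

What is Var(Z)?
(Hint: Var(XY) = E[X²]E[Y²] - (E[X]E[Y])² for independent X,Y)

Var(XY) = E[X²]E[Y²] - (E[X]E[Y])²
E[D] = 0.33333333, Var(D) = 0.11111111
E[A] = -3, Var(A) = 0.33333333
E[D²] = 0.11111111 + 0.33333333² = 0.22222222
E[A²] = 0.33333333 + (-3)² = 9.3333333
Var(Z) = 0.22222222*9.3333333 - (0.33333333*(-3))²
= 2.0740741 - 1 = 1.0740741

1.0740741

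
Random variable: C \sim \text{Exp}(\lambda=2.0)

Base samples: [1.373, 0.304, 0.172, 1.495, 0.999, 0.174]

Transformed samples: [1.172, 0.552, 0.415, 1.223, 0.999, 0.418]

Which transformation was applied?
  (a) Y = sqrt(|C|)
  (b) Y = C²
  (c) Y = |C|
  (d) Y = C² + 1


Checking option (a) Y = sqrt(|C|):
  C = 1.373 -> Y = 1.172 ✓
  C = 0.304 -> Y = 0.552 ✓
  C = 0.172 -> Y = 0.415 ✓
All samples match this transformation.

(a) sqrt(|C|)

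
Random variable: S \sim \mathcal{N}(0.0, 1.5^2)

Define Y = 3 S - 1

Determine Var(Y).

For Y = aS + b: Var(Y) = a² * Var(S)
Var(S) = 1.5^2 = 2.25
Var(Y) = 3² * 2.25 = 9 * 2.25 = 20.25

20.25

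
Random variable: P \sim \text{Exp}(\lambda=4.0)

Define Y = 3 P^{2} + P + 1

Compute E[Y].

E[Y] = 3*E[P²] + 1*E[P] + 1
E[P] = 0.25
E[P²] = Var(P) + (E[P])² = 0.0625 + 0.0625 = 0.125
E[Y] = 3*0.125 + 1*0.25 + 1 = 1.625

1.625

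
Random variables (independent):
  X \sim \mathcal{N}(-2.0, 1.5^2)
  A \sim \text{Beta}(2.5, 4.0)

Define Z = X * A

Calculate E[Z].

For independent RVs: E[XY] = E[X]*E[Y]
E[X] = -2
E[A] = 0.38461538
E[Z] = -2 * 0.38461538 = -0.76923077

-0.76923077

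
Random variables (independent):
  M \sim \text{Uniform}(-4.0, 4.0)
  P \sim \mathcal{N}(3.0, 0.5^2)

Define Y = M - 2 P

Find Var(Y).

For independent RVs: Var(aX + bY) = a²Var(X) + b²Var(Y)
Var(M) = 5.3333333
Var(P) = 0.25
Var(Y) = 1²*5.3333333 + (-2)²*0.25
= 1*5.3333333 + 4*0.25 = 6.3333333

6.3333333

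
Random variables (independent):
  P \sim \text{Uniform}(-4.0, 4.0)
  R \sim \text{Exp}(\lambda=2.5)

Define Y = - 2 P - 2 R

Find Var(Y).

For independent RVs: Var(aX + bY) = a²Var(X) + b²Var(Y)
Var(P) = 5.3333333
Var(R) = 0.16
Var(Y) = (-2)²*5.3333333 + (-2)²*0.16
= 4*5.3333333 + 4*0.16 = 21.973333

21.973333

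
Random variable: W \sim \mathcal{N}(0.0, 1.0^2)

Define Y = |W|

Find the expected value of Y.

For X ~ N(0, 1.0²), E[|X|] = sigma * sqrt(2/pi)
= 1.0 * sqrt(2/pi) = 0.79788456

0.79788456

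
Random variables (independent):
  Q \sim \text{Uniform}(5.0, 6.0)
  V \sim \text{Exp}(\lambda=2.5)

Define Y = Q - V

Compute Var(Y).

For independent RVs: Var(aX + bY) = a²Var(X) + b²Var(Y)
Var(Q) = 0.083333333
Var(V) = 0.16
Var(Y) = 1²*0.083333333 + (-1)²*0.16
= 1*0.083333333 + 1*0.16 = 0.24333333

0.24333333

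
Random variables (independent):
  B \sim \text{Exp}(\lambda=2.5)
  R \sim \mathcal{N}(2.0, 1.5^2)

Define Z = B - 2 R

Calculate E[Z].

E[Z] = 1*E[B] - 2*E[R]
E[B] = 0.4
E[R] = 2
E[Z] = 1*0.4 - 2*2 = -3.6

-3.6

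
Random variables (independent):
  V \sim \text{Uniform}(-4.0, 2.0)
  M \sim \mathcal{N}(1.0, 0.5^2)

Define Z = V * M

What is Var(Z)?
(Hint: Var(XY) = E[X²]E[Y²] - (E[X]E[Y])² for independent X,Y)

Var(XY) = E[X²]E[Y²] - (E[X]E[Y])²
E[V] = -1, Var(V) = 3
E[M] = 1, Var(M) = 0.25
E[V²] = 3 + (-1)² = 4
E[M²] = 0.25 + 1² = 1.25
Var(Z) = 4*1.25 - (-1*1)²
= 5 - 1 = 4

4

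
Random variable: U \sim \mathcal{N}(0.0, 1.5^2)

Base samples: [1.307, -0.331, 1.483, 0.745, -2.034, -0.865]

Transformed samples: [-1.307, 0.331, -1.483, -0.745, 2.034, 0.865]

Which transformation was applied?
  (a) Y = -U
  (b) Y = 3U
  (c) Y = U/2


Checking option (a) Y = -U:
  U = 1.307 -> Y = -1.307 ✓
  U = -0.331 -> Y = 0.331 ✓
  U = 1.483 -> Y = -1.483 ✓
All samples match this transformation.

(a) -U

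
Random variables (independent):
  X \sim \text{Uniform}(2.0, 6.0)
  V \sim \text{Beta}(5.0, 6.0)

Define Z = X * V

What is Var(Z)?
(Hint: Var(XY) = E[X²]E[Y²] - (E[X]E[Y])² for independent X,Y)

Var(XY) = E[X²]E[Y²] - (E[X]E[Y])²
E[X] = 4, Var(X) = 1.3333333
E[V] = 0.45454545, Var(V) = 0.020661157
E[X²] = 1.3333333 + 4² = 17.333333
E[V²] = 0.020661157 + 0.45454545² = 0.22727273
Var(Z) = 17.333333*0.22727273 - (4*0.45454545)²
= 3.9393939 - 3.3057851 = 0.63360882

0.63360882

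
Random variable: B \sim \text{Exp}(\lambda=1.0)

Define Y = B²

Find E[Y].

Using E[X²] = Var(X) + (E[X])²:
E[B] = 1
Var(B) = 1/1.0^2 = 1
E[B²] = 1 + 1² = 1 + 1 = 2

2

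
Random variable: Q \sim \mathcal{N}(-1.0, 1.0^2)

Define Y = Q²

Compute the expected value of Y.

E[Q²] = Var(Q) + (E[Q])² = 1 + 1 = 2

2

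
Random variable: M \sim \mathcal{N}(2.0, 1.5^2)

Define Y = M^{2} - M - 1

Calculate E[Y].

E[Y] = 1*E[M²] - 1*E[M] - 1
E[M] = 2
E[M²] = Var(M) + (E[M])² = 2.25 + 4 = 6.25
E[Y] = 1*6.25 - 1*2 - 1 = 3.25

3.25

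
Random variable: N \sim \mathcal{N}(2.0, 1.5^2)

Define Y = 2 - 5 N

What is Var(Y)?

For Y = aN + b: Var(Y) = a² * Var(N)
Var(N) = 1.5^2 = 2.25
Var(Y) = (-5)² * 2.25 = 25 * 2.25 = 56.25

56.25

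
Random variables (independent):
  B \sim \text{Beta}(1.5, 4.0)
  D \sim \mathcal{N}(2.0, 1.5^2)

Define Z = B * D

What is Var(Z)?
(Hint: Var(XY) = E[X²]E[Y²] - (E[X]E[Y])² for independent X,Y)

Var(XY) = E[X²]E[Y²] - (E[X]E[Y])²
E[B] = 0.27272727, Var(B) = 0.03051494
E[D] = 2, Var(D) = 2.25
E[B²] = 0.03051494 + 0.27272727² = 0.1048951
E[D²] = 2.25 + 2² = 6.25
Var(Z) = 0.1048951*6.25 - (0.27272727*2)²
= 0.65559441 - 0.29752066 = 0.35807374

0.35807374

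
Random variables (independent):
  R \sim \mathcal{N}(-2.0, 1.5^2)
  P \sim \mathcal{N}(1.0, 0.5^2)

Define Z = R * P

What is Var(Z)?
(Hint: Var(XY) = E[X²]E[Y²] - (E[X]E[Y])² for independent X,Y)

Var(XY) = E[X²]E[Y²] - (E[X]E[Y])²
E[R] = -2, Var(R) = 2.25
E[P] = 1, Var(P) = 0.25
E[R²] = 2.25 + (-2)² = 6.25
E[P²] = 0.25 + 1² = 1.25
Var(Z) = 6.25*1.25 - (-2*1)²
= 7.8125 - 4 = 3.8125

3.8125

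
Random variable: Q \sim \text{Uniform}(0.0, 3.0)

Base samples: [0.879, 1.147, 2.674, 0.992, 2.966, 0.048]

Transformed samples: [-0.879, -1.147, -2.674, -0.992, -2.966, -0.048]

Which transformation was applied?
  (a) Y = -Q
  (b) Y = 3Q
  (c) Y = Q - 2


Checking option (a) Y = -Q:
  Q = 0.879 -> Y = -0.879 ✓
  Q = 1.147 -> Y = -1.147 ✓
  Q = 2.674 -> Y = -2.674 ✓
All samples match this transformation.

(a) -Q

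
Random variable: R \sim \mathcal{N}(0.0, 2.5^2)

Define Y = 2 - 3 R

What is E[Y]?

For Y = -3R + 2:
E[Y] = -3 * E[R] + 2
E[R] = 0.0 = 0
E[Y] = -3 * 0 + 2 = 2

2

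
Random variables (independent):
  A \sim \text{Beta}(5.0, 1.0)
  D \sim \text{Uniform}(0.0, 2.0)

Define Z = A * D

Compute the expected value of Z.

For independent RVs: E[XY] = E[X]*E[Y]
E[A] = 0.83333333
E[D] = 1
E[Z] = 0.83333333 * 1 = 0.83333333

0.83333333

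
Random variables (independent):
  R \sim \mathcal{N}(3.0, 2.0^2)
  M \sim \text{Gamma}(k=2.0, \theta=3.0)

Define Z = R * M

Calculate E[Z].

For independent RVs: E[XY] = E[X]*E[Y]
E[R] = 3
E[M] = 6
E[Z] = 3 * 6 = 18

18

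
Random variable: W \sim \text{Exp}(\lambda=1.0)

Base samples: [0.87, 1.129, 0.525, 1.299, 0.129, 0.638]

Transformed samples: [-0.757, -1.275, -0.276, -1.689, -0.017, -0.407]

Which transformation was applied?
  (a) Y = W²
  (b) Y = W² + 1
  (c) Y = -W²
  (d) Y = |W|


Checking option (c) Y = -W²:
  W = 0.87 -> Y = -0.757 ✓
  W = 1.129 -> Y = -1.275 ✓
  W = 0.525 -> Y = -0.276 ✓
All samples match this transformation.

(c) -W²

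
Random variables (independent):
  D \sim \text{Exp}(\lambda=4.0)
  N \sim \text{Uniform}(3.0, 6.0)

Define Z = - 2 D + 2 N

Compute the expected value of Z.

E[Z] = -2*E[D] + 2*E[N]
E[D] = 0.25
E[N] = 4.5
E[Z] = -2*0.25 + 2*4.5 = 8.5

8.5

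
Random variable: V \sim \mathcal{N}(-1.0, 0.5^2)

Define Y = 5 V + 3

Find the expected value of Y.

For Y = 5V + 3:
E[Y] = 5 * E[V] + 3
E[V] = -1.0 = -1
E[Y] = 5 * (-1) + 3 = -2

-2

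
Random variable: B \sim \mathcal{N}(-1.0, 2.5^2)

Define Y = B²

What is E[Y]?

E[B²] = Var(B) + (E[B])² = 6.25 + 1 = 7.25

7.25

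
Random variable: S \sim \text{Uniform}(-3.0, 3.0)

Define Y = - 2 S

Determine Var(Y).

For Y = aS + b: Var(Y) = a² * Var(S)
Var(S) = (3 + 3)^2/12 = 3
Var(Y) = (-2)² * 3 = 4 * 3 = 12

12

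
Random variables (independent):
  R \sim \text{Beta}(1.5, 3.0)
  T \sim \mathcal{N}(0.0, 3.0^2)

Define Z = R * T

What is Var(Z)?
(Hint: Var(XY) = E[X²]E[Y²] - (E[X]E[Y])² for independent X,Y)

Var(XY) = E[X²]E[Y²] - (E[X]E[Y])²
E[R] = 0.33333333, Var(R) = 0.04040404
E[T] = 0, Var(T) = 9
E[R²] = 0.04040404 + 0.33333333² = 0.15151515
E[T²] = 9 + 0² = 9
Var(Z) = 0.15151515*9 - (0.33333333*0)²
= 1.3636364 - 0 = 1.3636364

1.3636364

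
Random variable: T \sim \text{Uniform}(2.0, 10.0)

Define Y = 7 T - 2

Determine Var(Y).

For Y = aT + b: Var(Y) = a² * Var(T)
Var(T) = (10 - 2)^2/12 = 5.3333333
Var(Y) = 7² * 5.3333333 = 49 * 5.3333333 = 261.33333

261.33333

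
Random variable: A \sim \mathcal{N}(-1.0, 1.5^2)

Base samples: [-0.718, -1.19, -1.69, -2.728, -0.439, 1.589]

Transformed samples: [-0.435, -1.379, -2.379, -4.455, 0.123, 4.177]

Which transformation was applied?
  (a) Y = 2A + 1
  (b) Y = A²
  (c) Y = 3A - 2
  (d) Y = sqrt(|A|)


Checking option (a) Y = 2A + 1:
  A = -0.718 -> Y = -0.435 ✓
  A = -1.19 -> Y = -1.379 ✓
  A = -1.69 -> Y = -2.379 ✓
All samples match this transformation.

(a) 2A + 1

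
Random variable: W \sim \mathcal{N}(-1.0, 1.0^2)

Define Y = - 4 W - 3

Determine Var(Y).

For Y = aW + b: Var(Y) = a² * Var(W)
Var(W) = 1.0^2 = 1
Var(Y) = (-4)² * 1 = 16 * 1 = 16

16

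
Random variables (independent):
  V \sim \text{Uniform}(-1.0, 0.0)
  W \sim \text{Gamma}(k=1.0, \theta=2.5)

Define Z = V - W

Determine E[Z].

E[Z] = 1*E[V] - 1*E[W]
E[V] = -0.5
E[W] = 2.5
E[Z] = 1*(-0.5) - 1*2.5 = -3

-3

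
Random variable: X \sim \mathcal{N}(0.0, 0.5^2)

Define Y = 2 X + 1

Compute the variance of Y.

For Y = aX + b: Var(Y) = a² * Var(X)
Var(X) = 0.5^2 = 0.25
Var(Y) = 2² * 0.25 = 4 * 0.25 = 1

1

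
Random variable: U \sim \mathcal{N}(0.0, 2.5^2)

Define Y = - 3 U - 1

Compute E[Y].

For Y = -3U - 1:
E[Y] = -3 * E[U] - 1
E[U] = 0.0 = 0
E[Y] = -3 * 0 - 1 = -1

-1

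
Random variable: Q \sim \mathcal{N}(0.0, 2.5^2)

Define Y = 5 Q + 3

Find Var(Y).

For Y = aQ + b: Var(Y) = a² * Var(Q)
Var(Q) = 2.5^2 = 6.25
Var(Y) = 5² * 6.25 = 25 * 6.25 = 156.25

156.25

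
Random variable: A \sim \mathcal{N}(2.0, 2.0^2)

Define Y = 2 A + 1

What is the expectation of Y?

For Y = 2A + 1:
E[Y] = 2 * E[A] + 1
E[A] = 2.0 = 2
E[Y] = 2 * 2 + 1 = 5

5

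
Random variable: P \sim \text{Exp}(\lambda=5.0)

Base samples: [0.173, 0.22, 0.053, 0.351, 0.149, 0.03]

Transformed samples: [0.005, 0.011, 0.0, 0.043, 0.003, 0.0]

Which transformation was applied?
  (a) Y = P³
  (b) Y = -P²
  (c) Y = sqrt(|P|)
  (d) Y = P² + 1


Checking option (a) Y = P³:
  P = 0.173 -> Y = 0.005 ✓
  P = 0.22 -> Y = 0.011 ✓
  P = 0.053 -> Y = 0.0 ✓
All samples match this transformation.

(a) P³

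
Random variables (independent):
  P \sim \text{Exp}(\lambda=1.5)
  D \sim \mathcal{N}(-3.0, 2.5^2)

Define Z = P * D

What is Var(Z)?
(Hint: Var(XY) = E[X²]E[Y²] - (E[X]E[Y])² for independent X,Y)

Var(XY) = E[X²]E[Y²] - (E[X]E[Y])²
E[P] = 0.66666667, Var(P) = 0.44444444
E[D] = -3, Var(D) = 6.25
E[P²] = 0.44444444 + 0.66666667² = 0.88888889
E[D²] = 6.25 + (-3)² = 15.25
Var(Z) = 0.88888889*15.25 - (0.66666667*(-3))²
= 13.555556 - 4 = 9.5555556

9.5555556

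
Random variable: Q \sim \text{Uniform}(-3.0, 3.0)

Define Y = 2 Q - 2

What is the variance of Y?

For Y = aQ + b: Var(Y) = a² * Var(Q)
Var(Q) = (3 + 3)^2/12 = 3
Var(Y) = 2² * 3 = 4 * 3 = 12

12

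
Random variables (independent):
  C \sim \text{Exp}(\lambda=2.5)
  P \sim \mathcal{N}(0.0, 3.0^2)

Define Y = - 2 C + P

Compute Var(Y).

For independent RVs: Var(aX + bY) = a²Var(X) + b²Var(Y)
Var(C) = 0.16
Var(P) = 9
Var(Y) = (-2)²*0.16 + 1²*9
= 4*0.16 + 1*9 = 9.64

9.64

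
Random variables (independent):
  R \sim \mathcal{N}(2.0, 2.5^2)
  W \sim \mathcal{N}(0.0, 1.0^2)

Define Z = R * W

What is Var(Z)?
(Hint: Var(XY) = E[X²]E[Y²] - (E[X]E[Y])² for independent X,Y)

Var(XY) = E[X²]E[Y²] - (E[X]E[Y])²
E[R] = 2, Var(R) = 6.25
E[W] = 0, Var(W) = 1
E[R²] = 6.25 + 2² = 10.25
E[W²] = 1 + 0² = 1
Var(Z) = 10.25*1 - (2*0)²
= 10.25 - 0 = 10.25

10.25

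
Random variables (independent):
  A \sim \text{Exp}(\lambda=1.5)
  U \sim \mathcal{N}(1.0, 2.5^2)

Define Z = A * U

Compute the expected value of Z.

For independent RVs: E[XY] = E[X]*E[Y]
E[A] = 0.66666667
E[U] = 1
E[Z] = 0.66666667 * 1 = 0.66666667

0.66666667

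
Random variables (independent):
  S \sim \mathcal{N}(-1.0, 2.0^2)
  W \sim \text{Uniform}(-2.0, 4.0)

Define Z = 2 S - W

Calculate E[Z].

E[Z] = 2*E[S] - 1*E[W]
E[S] = -1
E[W] = 1
E[Z] = 2*(-1) - 1*1 = -3

-3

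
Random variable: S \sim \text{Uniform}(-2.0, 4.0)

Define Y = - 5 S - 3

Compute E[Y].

For Y = -5S - 3:
E[Y] = -5 * E[S] - 3
E[S] = (-2 + 4)/2 = 1
E[Y] = -5 * 1 - 3 = -8

-8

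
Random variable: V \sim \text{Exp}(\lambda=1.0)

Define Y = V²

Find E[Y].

Using E[X²] = Var(X) + (E[X])²:
E[V] = 1
Var(V) = 1/1.0^2 = 1
E[V²] = 1 + 1² = 1 + 1 = 2

2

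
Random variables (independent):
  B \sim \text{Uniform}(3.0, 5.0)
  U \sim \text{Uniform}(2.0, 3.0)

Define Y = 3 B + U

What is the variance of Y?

For independent RVs: Var(aX + bY) = a²Var(X) + b²Var(Y)
Var(B) = 0.33333333
Var(U) = 0.083333333
Var(Y) = 3²*0.33333333 + 1²*0.083333333
= 9*0.33333333 + 1*0.083333333 = 3.0833333

3.0833333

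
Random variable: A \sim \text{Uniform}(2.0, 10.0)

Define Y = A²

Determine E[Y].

Using E[X²] = Var(X) + (E[X])²:
E[A] = 6
Var(A) = (10 - 2)^2/12 = 5.3333333
E[A²] = 5.3333333 + 6² = 5.3333333 + 36 = 41.333333

41.333333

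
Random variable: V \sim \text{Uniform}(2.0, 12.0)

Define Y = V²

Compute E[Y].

Using E[X²] = Var(X) + (E[X])²:
E[V] = 7
Var(V) = (12 - 2)^2/12 = 8.3333333
E[V²] = 8.3333333 + 7² = 8.3333333 + 49 = 57.333333

57.333333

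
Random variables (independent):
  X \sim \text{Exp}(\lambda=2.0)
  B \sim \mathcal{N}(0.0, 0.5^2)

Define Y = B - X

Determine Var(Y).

For independent RVs: Var(aX + bY) = a²Var(X) + b²Var(Y)
Var(X) = 0.25
Var(B) = 0.25
Var(Y) = (-1)²*0.25 + 1²*0.25
= 1*0.25 + 1*0.25 = 0.5

0.5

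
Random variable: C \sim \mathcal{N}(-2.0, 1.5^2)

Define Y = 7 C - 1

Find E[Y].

For Y = 7C - 1:
E[Y] = 7 * E[C] - 1
E[C] = -2.0 = -2
E[Y] = 7 * (-2) - 1 = -15

-15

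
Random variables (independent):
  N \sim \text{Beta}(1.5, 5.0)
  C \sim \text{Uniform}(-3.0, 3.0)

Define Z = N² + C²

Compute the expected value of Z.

E[Z] = E[N²] + E[C²]
E[N²] = Var(N) + E[N]² = 0.023668639 + 0.053254438 = 0.076923077
E[C²] = Var(C) + E[C]² = 3 + 0 = 3
E[Z] = 0.076923077 + 3 = 3.0769231

3.0769231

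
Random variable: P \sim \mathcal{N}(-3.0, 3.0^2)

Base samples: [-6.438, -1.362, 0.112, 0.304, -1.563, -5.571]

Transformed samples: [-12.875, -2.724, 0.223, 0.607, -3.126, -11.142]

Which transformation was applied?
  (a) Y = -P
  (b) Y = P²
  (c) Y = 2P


Checking option (c) Y = 2P:
  P = -6.438 -> Y = -12.875 ✓
  P = -1.362 -> Y = -2.724 ✓
  P = 0.112 -> Y = 0.223 ✓
All samples match this transformation.

(c) 2P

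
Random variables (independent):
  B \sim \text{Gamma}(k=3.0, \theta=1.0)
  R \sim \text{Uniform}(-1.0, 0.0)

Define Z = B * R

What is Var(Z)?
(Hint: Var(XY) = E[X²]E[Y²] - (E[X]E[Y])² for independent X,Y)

Var(XY) = E[X²]E[Y²] - (E[X]E[Y])²
E[B] = 3, Var(B) = 3
E[R] = -0.5, Var(R) = 0.083333333
E[B²] = 3 + 3² = 12
E[R²] = 0.083333333 + (-0.5)² = 0.33333333
Var(Z) = 12*0.33333333 - (3*(-0.5))²
= 4 - 2.25 = 1.75

1.75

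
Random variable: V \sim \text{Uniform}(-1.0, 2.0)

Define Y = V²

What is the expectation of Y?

Using E[X²] = Var(X) + (E[X])²:
E[V] = 0.5
Var(V) = (2 + 1)^2/12 = 0.75
E[V²] = 0.75 + 0.5² = 0.75 + 0.25 = 1

1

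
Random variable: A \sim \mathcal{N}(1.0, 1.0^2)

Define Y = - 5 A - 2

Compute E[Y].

For Y = -5A - 2:
E[Y] = -5 * E[A] - 2
E[A] = 1.0 = 1
E[Y] = -5 * 1 - 2 = -7

-7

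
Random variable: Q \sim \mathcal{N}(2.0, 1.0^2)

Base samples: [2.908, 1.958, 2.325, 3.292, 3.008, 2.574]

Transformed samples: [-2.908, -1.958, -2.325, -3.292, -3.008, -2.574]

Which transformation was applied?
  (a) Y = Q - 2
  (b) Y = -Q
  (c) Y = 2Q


Checking option (b) Y = -Q:
  Q = 2.908 -> Y = -2.908 ✓
  Q = 1.958 -> Y = -1.958 ✓
  Q = 2.325 -> Y = -2.325 ✓
All samples match this transformation.

(b) -Q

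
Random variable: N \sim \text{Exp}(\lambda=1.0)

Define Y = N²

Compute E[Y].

E[N²] = Var(N) + (E[N])² = 1 + 1 = 2

2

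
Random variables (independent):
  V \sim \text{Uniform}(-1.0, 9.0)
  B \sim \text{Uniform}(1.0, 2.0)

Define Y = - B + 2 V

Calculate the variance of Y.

For independent RVs: Var(aX + bY) = a²Var(X) + b²Var(Y)
Var(V) = 8.3333333
Var(B) = 0.083333333
Var(Y) = 2²*8.3333333 + (-1)²*0.083333333
= 4*8.3333333 + 1*0.083333333 = 33.416667

33.416667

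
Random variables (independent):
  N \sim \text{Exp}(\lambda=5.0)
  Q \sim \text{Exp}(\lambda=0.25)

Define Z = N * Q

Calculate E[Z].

For independent RVs: E[XY] = E[X]*E[Y]
E[N] = 0.2
E[Q] = 4
E[Z] = 0.2 * 4 = 0.8

0.8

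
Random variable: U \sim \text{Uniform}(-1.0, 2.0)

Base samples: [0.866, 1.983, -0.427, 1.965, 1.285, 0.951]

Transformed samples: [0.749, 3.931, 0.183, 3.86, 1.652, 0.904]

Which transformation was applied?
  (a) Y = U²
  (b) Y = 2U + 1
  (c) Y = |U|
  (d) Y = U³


Checking option (a) Y = U²:
  U = 0.866 -> Y = 0.749 ✓
  U = 1.983 -> Y = 3.931 ✓
  U = -0.427 -> Y = 0.183 ✓
All samples match this transformation.

(a) U²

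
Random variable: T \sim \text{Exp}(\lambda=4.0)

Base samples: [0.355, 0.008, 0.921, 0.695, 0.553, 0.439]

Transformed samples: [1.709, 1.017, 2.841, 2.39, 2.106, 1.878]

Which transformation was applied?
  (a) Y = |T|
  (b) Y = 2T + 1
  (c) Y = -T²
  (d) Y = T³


Checking option (b) Y = 2T + 1:
  T = 0.355 -> Y = 1.709 ✓
  T = 0.008 -> Y = 1.017 ✓
  T = 0.921 -> Y = 2.841 ✓
All samples match this transformation.

(b) 2T + 1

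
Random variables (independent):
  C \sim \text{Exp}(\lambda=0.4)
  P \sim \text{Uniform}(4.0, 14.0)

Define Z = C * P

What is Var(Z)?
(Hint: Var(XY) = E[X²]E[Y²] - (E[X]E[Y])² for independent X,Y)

Var(XY) = E[X²]E[Y²] - (E[X]E[Y])²
E[C] = 2.5, Var(C) = 6.25
E[P] = 9, Var(P) = 8.3333333
E[C²] = 6.25 + 2.5² = 12.5
E[P²] = 8.3333333 + 9² = 89.333333
Var(Z) = 12.5*89.333333 - (2.5*9)²
= 1116.6667 - 506.25 = 610.41667

610.41667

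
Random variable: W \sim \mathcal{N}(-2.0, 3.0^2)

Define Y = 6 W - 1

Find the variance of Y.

For Y = aW + b: Var(Y) = a² * Var(W)
Var(W) = 3.0^2 = 9
Var(Y) = 6² * 9 = 36 * 9 = 324

324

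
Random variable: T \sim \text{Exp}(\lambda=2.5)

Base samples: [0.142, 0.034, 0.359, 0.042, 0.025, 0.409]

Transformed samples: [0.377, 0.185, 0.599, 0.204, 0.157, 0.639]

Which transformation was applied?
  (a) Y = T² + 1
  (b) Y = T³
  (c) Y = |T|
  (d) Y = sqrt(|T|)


Checking option (d) Y = sqrt(|T|):
  T = 0.142 -> Y = 0.377 ✓
  T = 0.034 -> Y = 0.185 ✓
  T = 0.359 -> Y = 0.599 ✓
All samples match this transformation.

(d) sqrt(|T|)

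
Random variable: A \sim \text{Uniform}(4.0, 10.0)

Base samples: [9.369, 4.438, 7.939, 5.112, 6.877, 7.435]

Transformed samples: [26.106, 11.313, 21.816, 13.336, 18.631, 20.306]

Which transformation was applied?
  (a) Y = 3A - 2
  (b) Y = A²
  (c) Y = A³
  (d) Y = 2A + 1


Checking option (a) Y = 3A - 2:
  A = 9.369 -> Y = 26.106 ✓
  A = 4.438 -> Y = 11.313 ✓
  A = 7.939 -> Y = 21.816 ✓
All samples match this transformation.

(a) 3A - 2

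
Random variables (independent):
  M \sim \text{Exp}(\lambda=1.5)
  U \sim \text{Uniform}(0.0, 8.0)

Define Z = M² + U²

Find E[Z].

E[Z] = E[M²] + E[U²]
E[M²] = Var(M) + E[M]² = 0.44444444 + 0.44444444 = 0.88888889
E[U²] = Var(U) + E[U]² = 5.3333333 + 16 = 21.333333
E[Z] = 0.88888889 + 21.333333 = 22.222222

22.222222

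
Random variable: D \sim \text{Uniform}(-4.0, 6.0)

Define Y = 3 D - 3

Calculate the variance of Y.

For Y = aD + b: Var(Y) = a² * Var(D)
Var(D) = (6 + 4)^2/12 = 8.3333333
Var(Y) = 3² * 8.3333333 = 9 * 8.3333333 = 75

75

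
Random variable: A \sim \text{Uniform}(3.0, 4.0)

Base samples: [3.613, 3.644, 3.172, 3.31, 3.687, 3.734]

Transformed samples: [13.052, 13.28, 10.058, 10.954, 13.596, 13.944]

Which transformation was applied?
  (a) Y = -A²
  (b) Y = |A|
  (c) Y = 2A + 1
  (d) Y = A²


Checking option (d) Y = A²:
  A = 3.613 -> Y = 13.052 ✓
  A = 3.644 -> Y = 13.28 ✓
  A = 3.172 -> Y = 10.058 ✓
All samples match this transformation.

(d) A²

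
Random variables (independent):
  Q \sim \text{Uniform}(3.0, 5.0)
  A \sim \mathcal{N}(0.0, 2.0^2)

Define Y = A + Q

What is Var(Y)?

For independent RVs: Var(aX + bY) = a²Var(X) + b²Var(Y)
Var(Q) = 0.33333333
Var(A) = 4
Var(Y) = 1²*0.33333333 + 1²*4
= 1*0.33333333 + 1*4 = 4.3333333

4.3333333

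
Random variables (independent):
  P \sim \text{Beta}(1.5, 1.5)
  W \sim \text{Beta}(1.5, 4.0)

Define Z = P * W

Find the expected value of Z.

For independent RVs: E[XY] = E[X]*E[Y]
E[P] = 0.5
E[W] = 0.27272727
E[Z] = 0.5 * 0.27272727 = 0.13636364

0.13636364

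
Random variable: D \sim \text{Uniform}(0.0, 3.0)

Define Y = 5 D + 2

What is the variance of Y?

For Y = aD + b: Var(Y) = a² * Var(D)
Var(D) = (3 - 0)^2/12 = 0.75
Var(Y) = 5² * 0.75 = 25 * 0.75 = 18.75

18.75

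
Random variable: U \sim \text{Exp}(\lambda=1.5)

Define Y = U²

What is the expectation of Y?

E[U²] = Var(U) + (E[U])² = 0.44444444 + 0.44444444 = 0.88888889

0.88888889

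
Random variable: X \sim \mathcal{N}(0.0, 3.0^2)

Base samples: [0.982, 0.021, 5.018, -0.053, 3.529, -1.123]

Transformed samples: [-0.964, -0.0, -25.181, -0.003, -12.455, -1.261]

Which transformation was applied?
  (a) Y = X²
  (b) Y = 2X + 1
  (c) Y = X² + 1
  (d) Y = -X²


Checking option (d) Y = -X²:
  X = 0.982 -> Y = -0.964 ✓
  X = 0.021 -> Y = -0.0 ✓
  X = 5.018 -> Y = -25.181 ✓
All samples match this transformation.

(d) -X²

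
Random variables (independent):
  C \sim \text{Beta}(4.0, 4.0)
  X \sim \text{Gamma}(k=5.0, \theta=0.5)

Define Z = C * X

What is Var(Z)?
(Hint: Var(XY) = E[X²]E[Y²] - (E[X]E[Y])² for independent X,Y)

Var(XY) = E[X²]E[Y²] - (E[X]E[Y])²
E[C] = 0.5, Var(C) = 0.027777778
E[X] = 2.5, Var(X) = 1.25
E[C²] = 0.027777778 + 0.5² = 0.27777778
E[X²] = 1.25 + 2.5² = 7.5
Var(Z) = 0.27777778*7.5 - (0.5*2.5)²
= 2.0833333 - 1.5625 = 0.52083333

0.52083333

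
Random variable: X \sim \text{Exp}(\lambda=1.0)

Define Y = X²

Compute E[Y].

E[X²] = Var(X) + (E[X])² = 1 + 1 = 2

2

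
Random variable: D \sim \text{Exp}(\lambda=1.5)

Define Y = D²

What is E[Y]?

Using E[X²] = Var(X) + (E[X])²:
E[D] = 0.66666667
Var(D) = 1/1.5^2 = 0.44444444
E[D²] = 0.44444444 + 0.66666667² = 0.44444444 + 0.44444444 = 0.88888889

0.88888889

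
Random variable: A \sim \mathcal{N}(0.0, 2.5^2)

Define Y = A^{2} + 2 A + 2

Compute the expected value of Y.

E[Y] = 1*E[A²] + 2*E[A] + 2
E[A] = 0
E[A²] = Var(A) + (E[A])² = 6.25 + 0 = 6.25
E[Y] = 1*6.25 + 2*0 + 2 = 8.25

8.25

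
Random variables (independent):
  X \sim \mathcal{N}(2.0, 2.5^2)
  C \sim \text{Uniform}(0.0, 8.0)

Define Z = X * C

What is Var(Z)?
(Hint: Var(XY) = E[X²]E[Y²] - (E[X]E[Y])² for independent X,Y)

Var(XY) = E[X²]E[Y²] - (E[X]E[Y])²
E[X] = 2, Var(X) = 6.25
E[C] = 4, Var(C) = 5.3333333
E[X²] = 6.25 + 2² = 10.25
E[C²] = 5.3333333 + 4² = 21.333333
Var(Z) = 10.25*21.333333 - (2*4)²
= 218.66667 - 64 = 154.66667

154.66667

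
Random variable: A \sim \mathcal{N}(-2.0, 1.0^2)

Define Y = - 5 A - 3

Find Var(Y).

For Y = aA + b: Var(Y) = a² * Var(A)
Var(A) = 1.0^2 = 1
Var(Y) = (-5)² * 1 = 25 * 1 = 25

25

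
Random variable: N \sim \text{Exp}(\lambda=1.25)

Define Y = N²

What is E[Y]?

Using E[X²] = Var(X) + (E[X])²:
E[N] = 0.8
Var(N) = 1/1.25^2 = 0.64
E[N²] = 0.64 + 0.8² = 0.64 + 0.64 = 1.28

1.28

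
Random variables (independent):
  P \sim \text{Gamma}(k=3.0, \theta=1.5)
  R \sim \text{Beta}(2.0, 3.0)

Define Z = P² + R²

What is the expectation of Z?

E[Z] = E[P²] + E[R²]
E[P²] = Var(P) + E[P]² = 6.75 + 20.25 = 27
E[R²] = Var(R) + E[R]² = 0.04 + 0.16 = 0.2
E[Z] = 27 + 0.2 = 27.2

27.2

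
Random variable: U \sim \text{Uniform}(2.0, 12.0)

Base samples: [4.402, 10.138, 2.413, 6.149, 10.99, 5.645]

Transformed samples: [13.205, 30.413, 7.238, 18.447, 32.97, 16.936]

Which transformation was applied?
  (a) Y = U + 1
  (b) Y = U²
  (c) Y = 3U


Checking option (c) Y = 3U:
  U = 4.402 -> Y = 13.205 ✓
  U = 10.138 -> Y = 30.413 ✓
  U = 2.413 -> Y = 7.238 ✓
All samples match this transformation.

(c) 3U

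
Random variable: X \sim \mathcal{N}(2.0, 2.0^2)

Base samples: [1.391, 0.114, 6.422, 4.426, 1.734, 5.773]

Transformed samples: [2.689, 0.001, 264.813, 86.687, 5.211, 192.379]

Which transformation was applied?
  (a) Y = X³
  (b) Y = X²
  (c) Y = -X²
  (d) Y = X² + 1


Checking option (a) Y = X³:
  X = 1.391 -> Y = 2.689 ✓
  X = 0.114 -> Y = 0.001 ✓
  X = 6.422 -> Y = 264.813 ✓
All samples match this transformation.

(a) X³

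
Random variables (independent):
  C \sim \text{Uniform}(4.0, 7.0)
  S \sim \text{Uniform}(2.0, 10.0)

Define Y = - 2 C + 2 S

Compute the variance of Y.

For independent RVs: Var(aX + bY) = a²Var(X) + b²Var(Y)
Var(C) = 0.75
Var(S) = 5.3333333
Var(Y) = (-2)²*0.75 + 2²*5.3333333
= 4*0.75 + 4*5.3333333 = 24.333333

24.333333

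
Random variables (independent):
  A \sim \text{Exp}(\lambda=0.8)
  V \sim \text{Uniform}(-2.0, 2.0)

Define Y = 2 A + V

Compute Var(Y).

For independent RVs: Var(aX + bY) = a²Var(X) + b²Var(Y)
Var(A) = 1.5625
Var(V) = 1.3333333
Var(Y) = 2²*1.5625 + 1²*1.3333333
= 4*1.5625 + 1*1.3333333 = 7.5833333

7.5833333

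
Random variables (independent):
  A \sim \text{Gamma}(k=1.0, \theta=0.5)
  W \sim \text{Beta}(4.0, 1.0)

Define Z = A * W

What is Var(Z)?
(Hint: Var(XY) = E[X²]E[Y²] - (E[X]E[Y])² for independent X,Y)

Var(XY) = E[X²]E[Y²] - (E[X]E[Y])²
E[A] = 0.5, Var(A) = 0.25
E[W] = 0.8, Var(W) = 0.026666667
E[A²] = 0.25 + 0.5² = 0.5
E[W²] = 0.026666667 + 0.8² = 0.66666667
Var(Z) = 0.5*0.66666667 - (0.5*0.8)²
= 0.33333333 - 0.16 = 0.17333333

0.17333333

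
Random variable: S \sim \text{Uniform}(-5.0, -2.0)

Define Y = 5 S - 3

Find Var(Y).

For Y = aS + b: Var(Y) = a² * Var(S)
Var(S) = (-2 + 5)^2/12 = 0.75
Var(Y) = 5² * 0.75 = 25 * 0.75 = 18.75

18.75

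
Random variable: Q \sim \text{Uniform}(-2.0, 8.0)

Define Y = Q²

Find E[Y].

E[Q²] = Var(Q) + (E[Q])² = 8.3333333 + 9 = 17.333333

17.333333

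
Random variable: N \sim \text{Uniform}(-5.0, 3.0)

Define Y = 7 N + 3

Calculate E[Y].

For Y = 7N + 3:
E[Y] = 7 * E[N] + 3
E[N] = (-5 + 3)/2 = -1
E[Y] = 7 * (-1) + 3 = -4

-4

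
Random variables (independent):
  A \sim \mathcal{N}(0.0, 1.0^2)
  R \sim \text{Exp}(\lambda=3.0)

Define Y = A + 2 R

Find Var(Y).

For independent RVs: Var(aX + bY) = a²Var(X) + b²Var(Y)
Var(A) = 1
Var(R) = 0.11111111
Var(Y) = 1²*1 + 2²*0.11111111
= 1*1 + 4*0.11111111 = 1.4444444

1.4444444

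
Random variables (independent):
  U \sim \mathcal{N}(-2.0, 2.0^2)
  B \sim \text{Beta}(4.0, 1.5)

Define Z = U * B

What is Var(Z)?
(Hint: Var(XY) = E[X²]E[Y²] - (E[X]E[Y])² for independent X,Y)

Var(XY) = E[X²]E[Y²] - (E[X]E[Y])²
E[U] = -2, Var(U) = 4
E[B] = 0.72727273, Var(B) = 0.03051494
E[U²] = 4 + (-2)² = 8
E[B²] = 0.03051494 + 0.72727273² = 0.55944056
Var(Z) = 8*0.55944056 - (-2*0.72727273)²
= 4.4755245 - 2.1157025 = 2.359822

2.359822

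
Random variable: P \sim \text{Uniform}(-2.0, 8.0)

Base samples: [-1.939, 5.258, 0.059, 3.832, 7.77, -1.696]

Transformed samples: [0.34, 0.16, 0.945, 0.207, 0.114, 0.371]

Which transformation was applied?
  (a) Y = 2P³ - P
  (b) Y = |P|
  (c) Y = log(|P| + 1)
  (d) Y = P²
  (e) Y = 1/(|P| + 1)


Checking option (e) Y = 1/(|P| + 1):
  P = -1.939 -> Y = 0.34 ✓
  P = 5.258 -> Y = 0.16 ✓
  P = 0.059 -> Y = 0.945 ✓
All samples match this transformation.

(e) 1/(|P| + 1)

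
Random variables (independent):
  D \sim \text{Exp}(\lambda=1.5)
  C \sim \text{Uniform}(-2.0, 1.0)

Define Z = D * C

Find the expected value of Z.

For independent RVs: E[XY] = E[X]*E[Y]
E[D] = 0.66666667
E[C] = -0.5
E[Z] = 0.66666667 * (-0.5) = -0.33333333

-0.33333333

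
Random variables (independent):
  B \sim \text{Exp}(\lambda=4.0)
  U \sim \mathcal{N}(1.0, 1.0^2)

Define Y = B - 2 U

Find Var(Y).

For independent RVs: Var(aX + bY) = a²Var(X) + b²Var(Y)
Var(B) = 0.0625
Var(U) = 1
Var(Y) = 1²*0.0625 + (-2)²*1
= 1*0.0625 + 4*1 = 4.0625

4.0625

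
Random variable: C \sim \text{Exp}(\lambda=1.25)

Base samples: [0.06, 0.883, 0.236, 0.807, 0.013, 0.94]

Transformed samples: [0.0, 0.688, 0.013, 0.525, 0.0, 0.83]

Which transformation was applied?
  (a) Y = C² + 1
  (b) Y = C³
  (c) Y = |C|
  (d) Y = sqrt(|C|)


Checking option (b) Y = C³:
  C = 0.06 -> Y = 0.0 ✓
  C = 0.883 -> Y = 0.688 ✓
  C = 0.236 -> Y = 0.013 ✓
All samples match this transformation.

(b) C³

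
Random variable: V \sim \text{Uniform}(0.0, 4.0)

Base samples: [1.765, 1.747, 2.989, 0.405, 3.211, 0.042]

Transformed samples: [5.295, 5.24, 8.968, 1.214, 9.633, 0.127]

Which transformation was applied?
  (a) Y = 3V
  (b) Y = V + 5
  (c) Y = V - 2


Checking option (a) Y = 3V:
  V = 1.765 -> Y = 5.295 ✓
  V = 1.747 -> Y = 5.24 ✓
  V = 2.989 -> Y = 8.968 ✓
All samples match this transformation.

(a) 3V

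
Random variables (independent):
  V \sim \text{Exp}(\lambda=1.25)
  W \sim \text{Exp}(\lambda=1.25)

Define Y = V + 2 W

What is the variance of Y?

For independent RVs: Var(aX + bY) = a²Var(X) + b²Var(Y)
Var(V) = 0.64
Var(W) = 0.64
Var(Y) = 1²*0.64 + 2²*0.64
= 1*0.64 + 4*0.64 = 3.2

3.2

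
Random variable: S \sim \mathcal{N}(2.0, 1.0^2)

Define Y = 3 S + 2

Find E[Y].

For Y = 3S + 2:
E[Y] = 3 * E[S] + 2
E[S] = 2.0 = 2
E[Y] = 3 * 2 + 2 = 8

8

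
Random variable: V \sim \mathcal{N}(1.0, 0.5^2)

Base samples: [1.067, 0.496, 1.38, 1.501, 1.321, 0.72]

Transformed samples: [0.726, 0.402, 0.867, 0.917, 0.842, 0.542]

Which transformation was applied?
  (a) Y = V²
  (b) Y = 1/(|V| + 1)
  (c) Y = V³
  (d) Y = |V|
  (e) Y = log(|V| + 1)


Checking option (e) Y = log(|V| + 1):
  V = 1.067 -> Y = 0.726 ✓
  V = 0.496 -> Y = 0.402 ✓
  V = 1.38 -> Y = 0.867 ✓
All samples match this transformation.

(e) log(|V| + 1)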